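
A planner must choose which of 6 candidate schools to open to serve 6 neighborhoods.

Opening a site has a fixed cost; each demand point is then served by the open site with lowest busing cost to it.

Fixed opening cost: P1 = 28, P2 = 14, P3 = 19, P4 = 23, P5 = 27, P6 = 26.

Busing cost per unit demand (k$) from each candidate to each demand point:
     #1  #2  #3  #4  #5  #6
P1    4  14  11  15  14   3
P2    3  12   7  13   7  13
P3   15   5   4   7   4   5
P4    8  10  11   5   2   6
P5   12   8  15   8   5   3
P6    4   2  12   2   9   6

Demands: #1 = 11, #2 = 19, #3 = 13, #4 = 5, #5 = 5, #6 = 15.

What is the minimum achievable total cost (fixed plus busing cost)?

281

Open {P3, P5, P6}: assign each demand point to its cheapest open site.
  #1→P6 11×4=44, #2→P6 19×2=38, #3→P3 13×4=52, #4→P6 5×2=10, #5→P3 5×4=20, #6→P5 15×3=45
  busing cost 209, fixed 72 → total 281.
Compare {P1, P3, P6}: busing cost 209 + fixed 73 = 282.
Compare {P3, P6}: busing cost 239 + fixed 45 = 284.
Compare {P2, P3, P5, P6}: busing cost 198 + fixed 86 = 284.
All other subsets cost ≥ 282. Minimum total cost: 281.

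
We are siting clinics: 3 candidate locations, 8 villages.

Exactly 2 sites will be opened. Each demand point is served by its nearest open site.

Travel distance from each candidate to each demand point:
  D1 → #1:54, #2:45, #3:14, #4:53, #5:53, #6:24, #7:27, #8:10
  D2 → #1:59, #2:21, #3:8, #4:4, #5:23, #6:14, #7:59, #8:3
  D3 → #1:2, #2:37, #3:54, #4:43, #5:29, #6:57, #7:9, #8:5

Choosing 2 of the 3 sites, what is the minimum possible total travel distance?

84

Open {D2, D3}.
  #1→D3 2, #2→D2 21, #3→D2 8, #4→D2 4, #5→D2 23, #6→D2 14, #7→D3 9, #8→D2 3  ⇒ total 84.
Compare {D1, D2}: total 154.
Compare {D1, D3}: total 163.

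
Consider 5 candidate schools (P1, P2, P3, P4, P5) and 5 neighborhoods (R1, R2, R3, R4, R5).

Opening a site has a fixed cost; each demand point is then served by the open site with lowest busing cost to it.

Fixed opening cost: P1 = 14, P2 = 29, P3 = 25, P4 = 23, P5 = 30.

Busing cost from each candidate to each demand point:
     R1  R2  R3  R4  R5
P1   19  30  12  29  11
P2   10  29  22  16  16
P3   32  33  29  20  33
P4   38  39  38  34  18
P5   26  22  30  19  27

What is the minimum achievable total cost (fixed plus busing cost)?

115

Open {P1}: assign each demand point to its cheapest open site.
  R1→P1 19, R2→P1 30, R3→P1 12, R4→P1 29, R5→P1 11
  busing cost 101, fixed 14 → total 115.
Compare {P1, P2}: busing cost 78 + fixed 43 = 121.
Compare {P2}: busing cost 93 + fixed 29 = 122.
Compare {P1, P5}: busing cost 83 + fixed 44 = 127.
All other subsets cost ≥ 121. Minimum total cost: 115.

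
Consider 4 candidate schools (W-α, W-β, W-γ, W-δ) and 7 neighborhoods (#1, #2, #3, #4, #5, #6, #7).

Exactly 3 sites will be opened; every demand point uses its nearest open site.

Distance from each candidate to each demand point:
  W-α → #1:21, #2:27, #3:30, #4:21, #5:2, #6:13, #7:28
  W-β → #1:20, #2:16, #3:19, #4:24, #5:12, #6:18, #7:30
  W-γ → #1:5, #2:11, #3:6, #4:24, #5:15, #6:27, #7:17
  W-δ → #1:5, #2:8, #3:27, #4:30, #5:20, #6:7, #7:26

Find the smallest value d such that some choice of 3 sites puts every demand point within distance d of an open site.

Open {W-α, W-β, W-γ}.
  Farthest demand point is #4 at distance 21 (to W-α); all others are ≤ 21.
With {W-α, W-γ, W-δ} the worst case is 21.
With {W-β, W-γ, W-δ} the worst case is 24.
No size-3 selection achieves below 21.

21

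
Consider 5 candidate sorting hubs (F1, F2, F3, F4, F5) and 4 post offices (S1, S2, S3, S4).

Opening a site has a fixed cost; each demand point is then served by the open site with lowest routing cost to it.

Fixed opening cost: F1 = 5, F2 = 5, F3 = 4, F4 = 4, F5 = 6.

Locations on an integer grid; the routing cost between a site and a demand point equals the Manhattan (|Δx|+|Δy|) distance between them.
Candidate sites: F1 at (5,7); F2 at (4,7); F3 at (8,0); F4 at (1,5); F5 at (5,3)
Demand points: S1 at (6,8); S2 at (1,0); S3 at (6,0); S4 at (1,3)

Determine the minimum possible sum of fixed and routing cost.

Open {F1, F3, F4}: assign each demand point to its cheapest open site.
  S1→F1 2, S2→F4 5, S3→F3 2, S4→F4 2
  routing cost 11, fixed 13 → total 24.
Compare {F3, F4}: routing cost 17 + fixed 8 = 25.
Compare {F2, F3, F4}: routing cost 12 + fixed 13 = 25.
Compare {F1, F4}: routing cost 17 + fixed 9 = 26.
All other subsets cost ≥ 25. Minimum total cost: 24.

24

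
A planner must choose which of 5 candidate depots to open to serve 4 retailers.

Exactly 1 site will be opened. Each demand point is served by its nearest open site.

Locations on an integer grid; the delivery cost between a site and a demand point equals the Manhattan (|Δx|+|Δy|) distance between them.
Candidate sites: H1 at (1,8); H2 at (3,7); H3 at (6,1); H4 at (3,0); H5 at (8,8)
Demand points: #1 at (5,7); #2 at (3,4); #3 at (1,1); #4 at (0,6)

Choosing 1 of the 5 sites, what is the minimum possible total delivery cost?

17

Open {H2}.
  #1→H2 2, #2→H2 3, #3→H2 8, #4→H2 4  ⇒ total 17.
Compare {H1}: total 21.
Compare {H4}: total 25.
No size-1 selection does better; minimum is 17.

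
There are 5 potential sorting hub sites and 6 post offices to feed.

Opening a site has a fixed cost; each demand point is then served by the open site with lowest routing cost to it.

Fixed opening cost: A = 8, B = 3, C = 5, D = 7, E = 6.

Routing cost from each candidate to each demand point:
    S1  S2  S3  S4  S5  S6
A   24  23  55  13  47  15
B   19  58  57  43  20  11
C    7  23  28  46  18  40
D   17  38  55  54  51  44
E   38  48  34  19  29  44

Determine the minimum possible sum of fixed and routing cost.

116

Open {A, B, C}: assign each demand point to its cheapest open site.
  S1→C 7, S2→A 23, S3→C 28, S4→A 13, S5→C 18, S6→B 11
  routing cost 100, fixed 16 → total 116.
Compare {A, C}: routing cost 104 + fixed 13 = 117.
Compare {B, C, E}: routing cost 106 + fixed 14 = 120.
Compare {A, B, C, E}: routing cost 100 + fixed 22 = 122.
All other subsets cost ≥ 117. Minimum total cost: 116.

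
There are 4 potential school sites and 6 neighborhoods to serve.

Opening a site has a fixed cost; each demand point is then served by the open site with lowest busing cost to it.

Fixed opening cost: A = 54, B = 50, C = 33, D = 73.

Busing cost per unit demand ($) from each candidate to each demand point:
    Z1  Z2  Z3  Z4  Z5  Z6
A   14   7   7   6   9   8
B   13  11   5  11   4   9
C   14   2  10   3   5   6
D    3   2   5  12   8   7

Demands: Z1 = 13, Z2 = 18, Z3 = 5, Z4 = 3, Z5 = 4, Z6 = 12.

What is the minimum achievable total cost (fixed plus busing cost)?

307

Open {C, D}: assign each demand point to its cheapest open site.
  Z1→D 13×3=39, Z2→C 18×2=36, Z3→D 5×5=25, Z4→C 3×3=9, Z5→C 4×5=20, Z6→C 12×6=72
  busing cost 201, fixed 106 → total 307.
Compare {D}: busing cost 252 + fixed 73 = 325.
Compare {B, C, D}: busing cost 197 + fixed 156 = 353.
Compare {B, D}: busing cost 233 + fixed 123 = 356.
All other subsets cost ≥ 325. Minimum total cost: 307.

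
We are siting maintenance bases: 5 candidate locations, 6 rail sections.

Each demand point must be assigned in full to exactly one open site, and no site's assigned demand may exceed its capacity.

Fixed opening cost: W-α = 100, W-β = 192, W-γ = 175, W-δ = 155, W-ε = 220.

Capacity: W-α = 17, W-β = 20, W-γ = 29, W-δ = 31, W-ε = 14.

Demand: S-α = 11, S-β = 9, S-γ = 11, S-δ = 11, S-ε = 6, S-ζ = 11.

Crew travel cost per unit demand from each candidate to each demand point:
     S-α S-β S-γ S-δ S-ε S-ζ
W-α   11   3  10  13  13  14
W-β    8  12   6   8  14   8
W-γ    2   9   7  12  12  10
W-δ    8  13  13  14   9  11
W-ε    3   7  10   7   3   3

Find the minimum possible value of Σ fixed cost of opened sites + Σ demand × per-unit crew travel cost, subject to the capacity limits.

Open {W-α, W-γ, W-δ}; cheapest assignment that respects the capacities:
  W-α (cap 17, load 9): S-β — cost 9×3 = 27
  W-γ (cap 29, load 22): S-α, S-γ — cost 11×2 + 11×7 = 99
  W-δ (cap 31, load 28): S-δ, S-ε, S-ζ — cost 11×14 + 6×9 + 11×11 = 329
  Shipping 455, fixed 430 → total 885.
  Any other capacity-feasible assignment to {W-α, W-γ, W-δ} ships for at least 455.
Compare {W-γ, W-δ}: its best feasible assignment gives total 893.
Compare {W-α, W-β, W-γ}: its best feasible assignment gives total 977.
Every other set of open sites that can feasibly serve all demand totals ≥ 893 even under its best assignment. Minimum: 885.

885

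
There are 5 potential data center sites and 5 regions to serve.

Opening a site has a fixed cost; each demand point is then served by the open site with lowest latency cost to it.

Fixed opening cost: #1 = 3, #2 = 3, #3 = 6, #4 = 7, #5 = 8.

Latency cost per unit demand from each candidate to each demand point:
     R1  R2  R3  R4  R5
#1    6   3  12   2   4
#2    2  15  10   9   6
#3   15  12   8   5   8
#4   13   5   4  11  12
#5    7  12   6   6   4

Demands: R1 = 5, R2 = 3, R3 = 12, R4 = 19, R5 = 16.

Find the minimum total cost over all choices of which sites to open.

Open {#1, #2, #4}: assign each demand point to its cheapest open site.
  R1→#2 5×2=10, R2→#1 3×3=9, R3→#4 12×4=48, R4→#1 19×2=38, R5→#1 16×4=64
  latency cost 169, fixed 13 → total 182.
Compare {#1, #2, #3, #4}: latency cost 169 + fixed 19 = 188.
Compare {#1, #2, #4, #5}: latency cost 169 + fixed 21 = 190.
Compare {#1, #2, #3, #4, #5}: latency cost 169 + fixed 27 = 196.
All other subsets cost ≥ 188. Minimum total cost: 182.

182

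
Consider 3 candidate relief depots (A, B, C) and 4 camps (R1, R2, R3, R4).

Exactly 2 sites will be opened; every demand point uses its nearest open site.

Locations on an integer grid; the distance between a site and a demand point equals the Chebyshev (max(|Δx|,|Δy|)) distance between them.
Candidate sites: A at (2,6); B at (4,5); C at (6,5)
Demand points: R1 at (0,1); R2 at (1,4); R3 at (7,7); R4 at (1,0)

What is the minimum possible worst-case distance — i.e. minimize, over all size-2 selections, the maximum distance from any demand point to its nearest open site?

5

Open {A, B}.
  Farthest demand point is R4 at distance 5 (to B); all others are ≤ 5.
With {A, C} the worst case is 5.
With {B, C} the worst case is 5.
No size-2 selection achieves below 5.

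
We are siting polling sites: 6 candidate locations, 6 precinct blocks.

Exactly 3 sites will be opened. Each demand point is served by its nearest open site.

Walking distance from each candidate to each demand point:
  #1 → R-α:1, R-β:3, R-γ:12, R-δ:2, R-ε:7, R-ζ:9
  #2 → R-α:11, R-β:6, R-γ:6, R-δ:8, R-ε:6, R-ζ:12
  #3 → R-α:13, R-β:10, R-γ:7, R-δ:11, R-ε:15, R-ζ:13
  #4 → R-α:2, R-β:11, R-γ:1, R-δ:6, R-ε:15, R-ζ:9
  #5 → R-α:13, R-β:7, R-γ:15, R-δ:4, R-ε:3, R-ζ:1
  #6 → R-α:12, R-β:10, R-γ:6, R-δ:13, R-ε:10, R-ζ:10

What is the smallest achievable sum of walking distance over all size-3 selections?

Open {#1, #4, #5}.
  R-α→#1 1, R-β→#1 3, R-γ→#4 1, R-δ→#1 2, R-ε→#5 3, R-ζ→#5 1  ⇒ total 11.
Compare {#1, #2, #5}: total 16.
Compare {#1, #5, #6}: total 16.
No size-3 selection does better; minimum is 11.

11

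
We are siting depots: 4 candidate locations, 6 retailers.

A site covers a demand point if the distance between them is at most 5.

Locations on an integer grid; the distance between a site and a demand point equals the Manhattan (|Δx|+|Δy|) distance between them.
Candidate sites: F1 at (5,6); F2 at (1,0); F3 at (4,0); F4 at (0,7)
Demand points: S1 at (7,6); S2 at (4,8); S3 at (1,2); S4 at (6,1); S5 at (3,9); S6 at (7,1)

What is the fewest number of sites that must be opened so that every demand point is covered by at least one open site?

2

Coverage sets (demand points within 5 of each site):
  F1: {S1, S2, S5}
  F2: {S3}
  F3: {S3, S4, S6}
  F4: {S2, S5}
No single site covers all 6 demand points.
But {F1, F3} covers everything, so the minimum is 2.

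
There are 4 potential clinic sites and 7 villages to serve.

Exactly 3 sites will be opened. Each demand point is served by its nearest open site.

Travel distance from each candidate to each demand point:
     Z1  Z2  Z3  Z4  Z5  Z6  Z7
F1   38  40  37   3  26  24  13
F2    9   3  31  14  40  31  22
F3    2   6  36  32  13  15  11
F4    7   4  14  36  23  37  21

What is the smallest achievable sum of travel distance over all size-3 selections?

Open {F1, F3, F4}.
  Z1→F3 2, Z2→F4 4, Z3→F4 14, Z4→F1 3, Z5→F3 13, Z6→F3 15, Z7→F3 11  ⇒ total 62.
Compare {F2, F3, F4}: total 72.
Compare {F1, F2, F3}: total 78.
No size-3 selection does better; minimum is 62.

62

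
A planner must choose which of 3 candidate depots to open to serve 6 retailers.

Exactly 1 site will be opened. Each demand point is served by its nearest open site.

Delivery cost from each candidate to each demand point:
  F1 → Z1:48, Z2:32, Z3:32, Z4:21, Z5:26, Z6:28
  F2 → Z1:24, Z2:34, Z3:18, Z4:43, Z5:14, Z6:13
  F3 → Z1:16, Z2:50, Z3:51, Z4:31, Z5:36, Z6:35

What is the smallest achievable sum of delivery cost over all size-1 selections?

Open {F2}.
  Z1→F2 24, Z2→F2 34, Z3→F2 18, Z4→F2 43, Z5→F2 14, Z6→F2 13  ⇒ total 146.
Compare {F1}: total 187.
Compare {F3}: total 219.

146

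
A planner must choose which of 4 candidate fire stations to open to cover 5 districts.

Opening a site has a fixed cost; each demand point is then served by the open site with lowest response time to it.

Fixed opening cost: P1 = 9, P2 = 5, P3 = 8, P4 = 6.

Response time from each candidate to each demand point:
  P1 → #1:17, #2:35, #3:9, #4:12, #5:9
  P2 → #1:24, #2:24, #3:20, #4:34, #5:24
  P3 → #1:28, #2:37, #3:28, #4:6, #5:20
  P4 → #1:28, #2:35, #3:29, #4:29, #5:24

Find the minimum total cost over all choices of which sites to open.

85

Open {P1, P2}: assign each demand point to its cheapest open site.
  #1→P1 17, #2→P2 24, #3→P1 9, #4→P1 12, #5→P1 9
  response time 71, fixed 14 → total 85.
Compare {P1, P2, P3}: response time 65 + fixed 22 = 87.
Compare {P1}: response time 82 + fixed 9 = 91.
Compare {P1, P2, P4}: response time 71 + fixed 20 = 91.
All other subsets cost ≥ 87. Minimum total cost: 85.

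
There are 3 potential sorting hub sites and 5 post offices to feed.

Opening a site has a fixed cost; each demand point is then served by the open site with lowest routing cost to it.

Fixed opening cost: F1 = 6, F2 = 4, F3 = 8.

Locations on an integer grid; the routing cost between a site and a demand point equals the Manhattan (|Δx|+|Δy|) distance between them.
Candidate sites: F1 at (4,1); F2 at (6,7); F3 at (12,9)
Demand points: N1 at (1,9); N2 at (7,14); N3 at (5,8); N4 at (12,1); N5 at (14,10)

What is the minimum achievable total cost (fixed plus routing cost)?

Open {F2, F3}: assign each demand point to its cheapest open site.
  N1→F2 7, N2→F2 8, N3→F2 2, N4→F3 8, N5→F3 3
  routing cost 28, fixed 12 → total 40.
Compare {F2}: routing cost 40 + fixed 4 = 44.
Compare {F1, F2}: routing cost 36 + fixed 10 = 46.
Compare {F1, F2, F3}: routing cost 28 + fixed 18 = 46.
All other subsets cost ≥ 44. Minimum total cost: 40.

40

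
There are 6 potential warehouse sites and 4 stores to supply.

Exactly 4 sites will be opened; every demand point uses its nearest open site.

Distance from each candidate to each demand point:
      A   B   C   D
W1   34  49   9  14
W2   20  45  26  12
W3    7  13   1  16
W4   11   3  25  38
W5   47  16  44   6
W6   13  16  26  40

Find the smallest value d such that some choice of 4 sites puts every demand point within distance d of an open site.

Open {W1, W3, W4, W5}.
  Farthest demand point is A at distance 7 (to W3); all others are ≤ 7.
With {W2, W3, W4, W5} the worst case is 7.
With {W3, W4, W5, W6} the worst case is 7.
No size-4 selection achieves below 7.

7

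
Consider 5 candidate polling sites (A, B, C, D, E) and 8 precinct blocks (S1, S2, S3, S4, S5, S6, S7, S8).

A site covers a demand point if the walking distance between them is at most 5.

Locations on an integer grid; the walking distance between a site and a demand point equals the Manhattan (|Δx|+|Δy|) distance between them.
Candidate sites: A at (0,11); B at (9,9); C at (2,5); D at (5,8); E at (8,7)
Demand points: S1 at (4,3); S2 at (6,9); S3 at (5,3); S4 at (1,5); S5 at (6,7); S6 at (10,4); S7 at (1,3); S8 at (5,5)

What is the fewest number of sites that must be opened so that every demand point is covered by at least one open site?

Coverage sets (demand points within 5 of each site):
  A: {}
  B: {S2, S5}
  C: {S1, S3, S4, S7, S8}
  D: {S2, S3, S5, S8}
  E: {S2, S5, S6, S8}
No single site covers all 8 demand points.
But {C, E} covers everything, so the minimum is 2.

2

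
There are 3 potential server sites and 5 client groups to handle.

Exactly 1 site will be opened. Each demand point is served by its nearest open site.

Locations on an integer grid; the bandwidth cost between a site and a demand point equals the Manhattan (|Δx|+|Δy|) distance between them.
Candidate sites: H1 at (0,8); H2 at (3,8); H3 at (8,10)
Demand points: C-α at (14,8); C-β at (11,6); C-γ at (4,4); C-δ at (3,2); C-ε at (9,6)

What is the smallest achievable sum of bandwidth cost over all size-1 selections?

Open {H2}.
  C-α→H2 11, C-β→H2 10, C-γ→H2 5, C-δ→H2 6, C-ε→H2 8  ⇒ total 40.
Compare {H3}: total 43.
Compare {H1}: total 55.

40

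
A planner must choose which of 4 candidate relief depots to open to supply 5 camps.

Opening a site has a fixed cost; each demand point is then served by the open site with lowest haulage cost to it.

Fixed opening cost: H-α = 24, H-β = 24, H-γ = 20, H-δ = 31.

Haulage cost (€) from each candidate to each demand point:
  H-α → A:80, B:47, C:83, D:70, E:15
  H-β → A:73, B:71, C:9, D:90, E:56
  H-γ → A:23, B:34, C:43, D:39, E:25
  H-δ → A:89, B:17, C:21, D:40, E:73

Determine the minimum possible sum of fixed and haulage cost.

174

Open {H-β, H-γ}: assign each demand point to its cheapest open site.
  A→H-γ 23, B→H-γ 34, C→H-β 9, D→H-γ 39, E→H-γ 25
  haulage cost 130, fixed 44 → total 174.
Compare {H-γ, H-δ}: haulage cost 125 + fixed 51 = 176.
Compare {H-γ}: haulage cost 164 + fixed 20 = 184.
Compare {H-α, H-β, H-γ}: haulage cost 120 + fixed 68 = 188.
All other subsets cost ≥ 176. Minimum total cost: 174.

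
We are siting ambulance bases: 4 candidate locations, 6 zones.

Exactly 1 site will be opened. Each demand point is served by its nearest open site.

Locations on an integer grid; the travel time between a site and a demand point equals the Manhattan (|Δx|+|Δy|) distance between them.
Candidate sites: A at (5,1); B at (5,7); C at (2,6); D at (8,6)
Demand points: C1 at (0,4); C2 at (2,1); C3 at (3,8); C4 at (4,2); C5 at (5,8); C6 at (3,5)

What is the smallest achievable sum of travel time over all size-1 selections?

25

Open {C}.
  C1→C 4, C2→C 5, C3→C 3, C4→C 6, C5→C 5, C6→C 2  ⇒ total 25.
Compare {B}: total 31.
Compare {A}: total 35.
No size-1 selection does better; minimum is 25.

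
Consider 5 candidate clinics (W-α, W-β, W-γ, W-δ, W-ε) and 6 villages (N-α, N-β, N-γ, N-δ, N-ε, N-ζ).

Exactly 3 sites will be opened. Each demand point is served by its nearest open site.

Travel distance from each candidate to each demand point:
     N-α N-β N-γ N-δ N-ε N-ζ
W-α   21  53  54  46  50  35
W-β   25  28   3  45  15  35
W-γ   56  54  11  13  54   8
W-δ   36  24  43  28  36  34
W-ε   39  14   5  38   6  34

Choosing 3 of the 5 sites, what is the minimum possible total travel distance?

67

Open {W-α, W-γ, W-ε}.
  N-α→W-α 21, N-β→W-ε 14, N-γ→W-ε 5, N-δ→W-γ 13, N-ε→W-ε 6, N-ζ→W-γ 8  ⇒ total 67.
Compare {W-β, W-γ, W-ε}: total 69.
Compare {W-γ, W-δ, W-ε}: total 82.
No size-3 selection does better; minimum is 67.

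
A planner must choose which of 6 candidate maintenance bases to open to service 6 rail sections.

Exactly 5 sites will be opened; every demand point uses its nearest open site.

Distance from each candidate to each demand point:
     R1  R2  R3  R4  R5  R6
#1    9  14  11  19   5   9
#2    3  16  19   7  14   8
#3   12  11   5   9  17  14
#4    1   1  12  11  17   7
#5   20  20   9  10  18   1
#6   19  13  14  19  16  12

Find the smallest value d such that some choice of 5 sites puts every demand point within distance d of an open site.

Open {#1, #2, #3, #4, #5}.
  Farthest demand point is R4 at distance 7 (to #2); all others are ≤ 7.
With {#1, #2, #3, #4, #6} the worst case is 7.
With {#1, #2, #4, #5, #6} the worst case is 9.
No size-5 selection achieves below 7.

7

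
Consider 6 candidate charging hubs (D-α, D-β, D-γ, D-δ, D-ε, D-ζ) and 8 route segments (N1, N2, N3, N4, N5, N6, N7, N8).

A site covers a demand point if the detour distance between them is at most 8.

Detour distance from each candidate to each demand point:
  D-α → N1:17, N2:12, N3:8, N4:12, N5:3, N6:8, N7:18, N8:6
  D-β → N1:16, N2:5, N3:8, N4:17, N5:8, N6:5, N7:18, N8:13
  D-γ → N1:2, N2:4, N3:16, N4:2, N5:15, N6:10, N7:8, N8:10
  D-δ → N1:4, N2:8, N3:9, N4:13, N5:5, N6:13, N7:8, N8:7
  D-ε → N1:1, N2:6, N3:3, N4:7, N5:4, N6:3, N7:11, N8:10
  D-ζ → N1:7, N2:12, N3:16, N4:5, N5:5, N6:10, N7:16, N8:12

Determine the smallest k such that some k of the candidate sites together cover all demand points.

Coverage sets (demand points within 8 of each site):
  D-α: {N3, N5, N6, N8}
  D-β: {N2, N3, N5, N6}
  D-γ: {N1, N2, N4, N7}
  D-δ: {N1, N2, N5, N7, N8}
  D-ε: {N1, N2, N3, N4, N5, N6}
  D-ζ: {N1, N4, N5}
No single site covers all 8 demand points.
But {D-α, D-γ} covers everything, so the minimum is 2.

2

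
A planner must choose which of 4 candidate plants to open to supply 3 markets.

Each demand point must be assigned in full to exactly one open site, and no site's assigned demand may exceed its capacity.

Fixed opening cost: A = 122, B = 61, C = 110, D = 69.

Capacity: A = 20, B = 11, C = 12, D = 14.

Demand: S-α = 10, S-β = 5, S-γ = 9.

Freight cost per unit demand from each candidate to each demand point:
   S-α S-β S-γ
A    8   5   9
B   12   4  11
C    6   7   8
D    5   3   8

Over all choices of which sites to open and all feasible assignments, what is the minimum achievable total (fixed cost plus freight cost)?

326

Open {C, D}; cheapest assignment that respects the capacities:
  C (cap 12, load 10): S-α — cost 10×6 = 60
  D (cap 14, load 14): S-β, S-γ — cost 5×3 + 9×8 = 87
  Shipping 147, fixed 179 → total 326.
  Any other capacity-feasible assignment to {C, D} ships for at least 147.
Compare {B, D}: its best feasible assignment gives total 337.
Compare {A, D}: its best feasible assignment gives total 347.
Every other set of open sites that can feasibly serve all demand totals ≥ 337 even under its best assignment. Minimum: 326.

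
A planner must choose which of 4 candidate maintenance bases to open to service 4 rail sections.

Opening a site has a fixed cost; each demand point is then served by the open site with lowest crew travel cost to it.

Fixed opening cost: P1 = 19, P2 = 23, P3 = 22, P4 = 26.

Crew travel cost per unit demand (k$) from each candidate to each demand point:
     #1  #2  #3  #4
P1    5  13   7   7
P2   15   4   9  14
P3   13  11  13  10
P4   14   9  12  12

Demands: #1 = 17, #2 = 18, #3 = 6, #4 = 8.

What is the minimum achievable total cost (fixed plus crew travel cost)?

Open {P1, P2}: assign each demand point to its cheapest open site.
  #1→P1 17×5=85, #2→P2 18×4=72, #3→P1 6×7=42, #4→P1 8×7=56
  crew travel cost 255, fixed 42 → total 297.
Compare {P1, P2, P3}: crew travel cost 255 + fixed 64 = 319.
Compare {P1, P2, P4}: crew travel cost 255 + fixed 68 = 323.
Compare {P1, P2, P3, P4}: crew travel cost 255 + fixed 90 = 345.
All other subsets cost ≥ 319. Minimum total cost: 297.

297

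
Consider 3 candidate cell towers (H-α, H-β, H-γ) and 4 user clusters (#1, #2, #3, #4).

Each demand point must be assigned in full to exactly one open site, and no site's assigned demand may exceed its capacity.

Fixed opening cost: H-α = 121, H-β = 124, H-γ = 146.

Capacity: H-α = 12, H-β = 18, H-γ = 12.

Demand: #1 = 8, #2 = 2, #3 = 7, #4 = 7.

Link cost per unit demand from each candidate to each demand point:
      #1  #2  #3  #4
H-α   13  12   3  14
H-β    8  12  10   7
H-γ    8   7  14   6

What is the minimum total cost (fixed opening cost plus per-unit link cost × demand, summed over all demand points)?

Open {H-α, H-β}; cheapest assignment that respects the capacities:
  H-α (cap 12, load 9): #2, #3 — cost 2×12 + 7×3 = 45
  H-β (cap 18, load 15): #1, #4 — cost 8×8 + 7×7 = 113
  Shipping 158, fixed 245 → total 403.
  Any other capacity-feasible assignment to {H-α, H-β} ships for at least 158.
Compare {H-β, H-γ}: its best feasible assignment gives total 460.
Compare {H-α, H-β, H-γ}: its best feasible assignment gives total 532.
Every other set of open sites that can feasibly serve all demand totals ≥ 460 even under its best assignment. Minimum: 403.

403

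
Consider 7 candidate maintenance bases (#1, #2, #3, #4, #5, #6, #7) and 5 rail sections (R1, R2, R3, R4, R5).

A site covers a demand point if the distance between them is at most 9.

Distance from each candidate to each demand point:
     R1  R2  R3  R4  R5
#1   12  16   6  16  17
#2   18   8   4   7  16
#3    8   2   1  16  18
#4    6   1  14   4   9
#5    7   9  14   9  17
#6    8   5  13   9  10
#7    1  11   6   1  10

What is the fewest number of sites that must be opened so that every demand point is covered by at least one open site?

Coverage sets (demand points within 9 of each site):
  #1: {R3}
  #2: {R2, R3, R4}
  #3: {R1, R2, R3}
  #4: {R1, R2, R4, R5}
  #5: {R1, R2, R4}
  #6: {R1, R2, R4}
  #7: {R1, R3, R4}
No single site covers all 5 demand points.
But {#1, #4} covers everything, so the minimum is 2.

2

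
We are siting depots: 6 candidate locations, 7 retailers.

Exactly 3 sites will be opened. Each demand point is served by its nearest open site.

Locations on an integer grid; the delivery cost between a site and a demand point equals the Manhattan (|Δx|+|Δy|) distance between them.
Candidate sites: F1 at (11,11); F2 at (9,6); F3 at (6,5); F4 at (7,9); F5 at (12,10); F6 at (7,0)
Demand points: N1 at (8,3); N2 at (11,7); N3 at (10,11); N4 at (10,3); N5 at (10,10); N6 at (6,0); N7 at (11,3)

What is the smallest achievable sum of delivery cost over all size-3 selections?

20

Open {F1, F2, F6}.
  N1→F2 4, N2→F2 3, N3→F1 1, N4→F2 4, N5→F1 2, N6→F6 1, N7→F2 5  ⇒ total 20.
Compare {F2, F5, F6}: total 22.
Compare {F1, F2, F3}: total 24.
No size-3 selection does better; minimum is 20.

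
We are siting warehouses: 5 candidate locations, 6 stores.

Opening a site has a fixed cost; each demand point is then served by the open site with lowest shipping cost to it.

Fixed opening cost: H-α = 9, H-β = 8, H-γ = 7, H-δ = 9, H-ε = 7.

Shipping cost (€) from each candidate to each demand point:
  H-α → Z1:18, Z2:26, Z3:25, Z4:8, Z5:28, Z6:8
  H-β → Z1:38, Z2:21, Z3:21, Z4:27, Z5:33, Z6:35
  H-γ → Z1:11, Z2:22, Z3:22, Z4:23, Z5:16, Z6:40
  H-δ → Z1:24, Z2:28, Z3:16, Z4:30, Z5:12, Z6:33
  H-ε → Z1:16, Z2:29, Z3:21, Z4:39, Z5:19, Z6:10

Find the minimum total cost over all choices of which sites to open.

Open {H-α, H-γ, H-δ}: assign each demand point to its cheapest open site.
  Z1→H-γ 11, Z2→H-γ 22, Z3→H-δ 16, Z4→H-α 8, Z5→H-δ 12, Z6→H-α 8
  shipping cost 77, fixed 25 → total 102.
Compare {H-α, H-γ}: shipping cost 87 + fixed 16 = 103.
Compare {H-α, H-δ}: shipping cost 88 + fixed 18 = 106.
Compare {H-α, H-β, H-γ}: shipping cost 85 + fixed 24 = 109.
All other subsets cost ≥ 103. Minimum total cost: 102.

102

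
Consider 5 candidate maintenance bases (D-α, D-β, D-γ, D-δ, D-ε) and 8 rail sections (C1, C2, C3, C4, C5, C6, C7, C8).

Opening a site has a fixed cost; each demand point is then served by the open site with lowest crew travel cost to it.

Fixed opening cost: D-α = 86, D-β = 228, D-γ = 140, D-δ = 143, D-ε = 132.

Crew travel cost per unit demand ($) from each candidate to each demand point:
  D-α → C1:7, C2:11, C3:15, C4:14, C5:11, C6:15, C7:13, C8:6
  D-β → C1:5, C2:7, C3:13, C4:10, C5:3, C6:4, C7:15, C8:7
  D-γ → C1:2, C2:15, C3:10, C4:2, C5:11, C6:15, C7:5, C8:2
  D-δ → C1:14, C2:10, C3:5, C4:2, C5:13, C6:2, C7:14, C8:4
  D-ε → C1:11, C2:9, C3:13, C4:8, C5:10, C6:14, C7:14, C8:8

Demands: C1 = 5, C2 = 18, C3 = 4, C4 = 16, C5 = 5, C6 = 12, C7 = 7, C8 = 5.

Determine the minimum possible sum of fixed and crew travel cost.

649

Open {D-γ, D-δ}: assign each demand point to its cheapest open site.
  C1→D-γ 5×2=10, C2→D-δ 18×10=180, C3→D-δ 4×5=20, C4→D-γ 16×2=32, C5→D-γ 5×11=55, C6→D-δ 12×2=24, C7→D-γ 7×5=35, C8→D-γ 5×2=10
  crew travel cost 366, fixed 283 → total 649.
Compare {D-δ}: crew travel cost 509 + fixed 143 = 652.
Compare {D-β, D-γ}: crew travel cost 316 + fixed 368 = 684.
Compare {D-α, D-δ}: crew travel cost 457 + fixed 229 = 686.
All other subsets cost ≥ 652. Minimum total cost: 649.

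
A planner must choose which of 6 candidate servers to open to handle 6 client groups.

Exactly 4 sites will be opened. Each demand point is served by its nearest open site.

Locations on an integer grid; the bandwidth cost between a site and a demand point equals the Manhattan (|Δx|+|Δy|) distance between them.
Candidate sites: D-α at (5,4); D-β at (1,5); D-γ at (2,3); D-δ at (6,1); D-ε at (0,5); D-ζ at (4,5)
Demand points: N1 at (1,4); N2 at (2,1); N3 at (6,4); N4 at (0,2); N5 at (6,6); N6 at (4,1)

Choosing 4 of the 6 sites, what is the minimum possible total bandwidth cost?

Open {D-α, D-β, D-γ, D-δ}.
  N1→D-β 1, N2→D-γ 2, N3→D-α 1, N4→D-γ 3, N5→D-α 3, N6→D-δ 2  ⇒ total 12.
Compare {D-α, D-γ, D-δ, D-ε}: total 13.
Compare {D-α, D-γ, D-δ, D-ζ}: total 13.
No size-4 selection does better; minimum is 12.

12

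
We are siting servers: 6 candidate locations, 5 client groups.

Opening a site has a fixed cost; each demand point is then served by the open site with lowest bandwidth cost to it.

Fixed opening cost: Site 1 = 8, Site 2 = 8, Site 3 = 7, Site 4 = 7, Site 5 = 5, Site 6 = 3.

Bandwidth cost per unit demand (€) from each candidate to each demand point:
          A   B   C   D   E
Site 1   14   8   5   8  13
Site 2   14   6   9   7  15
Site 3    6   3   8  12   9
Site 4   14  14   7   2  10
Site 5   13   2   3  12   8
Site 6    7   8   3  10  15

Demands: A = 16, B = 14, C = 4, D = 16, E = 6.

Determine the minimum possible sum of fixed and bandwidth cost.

Open {Site 3, Site 4, Site 5}: assign each demand point to its cheapest open site.
  A→Site 3 16×6=96, B→Site 5 14×2=28, C→Site 5 4×3=12, D→Site 4 16×2=32, E→Site 5 6×8=48
  bandwidth cost 216, fixed 19 → total 235.
Compare {Site 3, Site 4, Site 5, Site 6}: bandwidth cost 216 + fixed 22 = 238.
Compare {Site 1, Site 3, Site 4, Site 5}: bandwidth cost 216 + fixed 27 = 243.
Compare {Site 2, Site 3, Site 4, Site 5}: bandwidth cost 216 + fixed 27 = 243.
All other subsets cost ≥ 238. Minimum total cost: 235.

235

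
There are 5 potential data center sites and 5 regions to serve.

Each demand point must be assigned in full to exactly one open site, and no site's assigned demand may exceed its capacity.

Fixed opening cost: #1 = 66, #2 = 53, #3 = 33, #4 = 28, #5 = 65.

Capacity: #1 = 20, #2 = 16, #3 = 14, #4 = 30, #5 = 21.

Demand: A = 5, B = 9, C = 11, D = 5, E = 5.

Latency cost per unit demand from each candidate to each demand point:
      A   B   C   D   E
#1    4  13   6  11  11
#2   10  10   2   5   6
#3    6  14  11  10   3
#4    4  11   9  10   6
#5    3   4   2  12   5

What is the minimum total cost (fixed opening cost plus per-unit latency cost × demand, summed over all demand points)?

241

Open {#2, #5}; cheapest assignment that respects the capacities:
  #2 (cap 16, load 16): C, D — cost 11×2 + 5×5 = 47
  #5 (cap 21, load 19): A, B, E — cost 5×3 + 9×4 + 5×5 = 76
  Shipping 123, fixed 118 → total 241.
  Any other capacity-feasible assignment to {#2, #5} ships for at least 123.
Compare {#4, #5}: its best feasible assignment gives total 251.
Compare {#2, #3, #5}: its best feasible assignment gives total 264.
Every other set of open sites that can feasibly serve all demand totals ≥ 251 even under its best assignment. Minimum: 241.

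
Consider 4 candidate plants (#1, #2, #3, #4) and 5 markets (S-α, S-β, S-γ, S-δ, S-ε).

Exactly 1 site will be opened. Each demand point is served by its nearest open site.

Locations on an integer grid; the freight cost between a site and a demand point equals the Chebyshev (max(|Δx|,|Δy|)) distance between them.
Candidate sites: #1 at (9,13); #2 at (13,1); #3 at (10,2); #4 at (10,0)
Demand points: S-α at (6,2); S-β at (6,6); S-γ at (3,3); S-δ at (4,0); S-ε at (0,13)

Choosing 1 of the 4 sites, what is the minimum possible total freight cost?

32

Open {#3}.
  S-α→#3 4, S-β→#3 4, S-γ→#3 7, S-δ→#3 6, S-ε→#3 11  ⇒ total 32.
Compare {#4}: total 36.
Compare {#2}: total 46.
No size-1 selection does better; minimum is 32.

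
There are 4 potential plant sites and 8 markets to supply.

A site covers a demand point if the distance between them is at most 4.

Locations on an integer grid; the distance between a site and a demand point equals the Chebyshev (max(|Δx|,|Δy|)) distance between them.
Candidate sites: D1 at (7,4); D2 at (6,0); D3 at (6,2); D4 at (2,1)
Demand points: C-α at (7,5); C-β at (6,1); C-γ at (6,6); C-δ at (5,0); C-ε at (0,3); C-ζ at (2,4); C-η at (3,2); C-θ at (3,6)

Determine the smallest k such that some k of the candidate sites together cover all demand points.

Coverage sets (demand points within 4 of each site):
  D1: {C-α, C-β, C-γ, C-δ, C-η, C-θ}
  D2: {C-β, C-δ, C-ζ, C-η}
  D3: {C-α, C-β, C-γ, C-δ, C-ζ, C-η, C-θ}
  D4: {C-β, C-δ, C-ε, C-ζ, C-η}
No single site covers all 8 demand points.
But {D1, D4} covers everything, so the minimum is 2.

2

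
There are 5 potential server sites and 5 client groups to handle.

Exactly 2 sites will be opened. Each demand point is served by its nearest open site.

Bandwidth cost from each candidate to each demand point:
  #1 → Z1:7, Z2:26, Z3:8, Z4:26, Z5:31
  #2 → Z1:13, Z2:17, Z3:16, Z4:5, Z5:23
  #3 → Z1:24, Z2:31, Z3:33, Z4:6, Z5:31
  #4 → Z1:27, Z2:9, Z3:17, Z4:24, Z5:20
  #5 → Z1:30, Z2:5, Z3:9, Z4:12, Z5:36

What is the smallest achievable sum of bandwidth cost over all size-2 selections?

Open {#2, #5}.
  Z1→#2 13, Z2→#5 5, Z3→#5 9, Z4→#2 5, Z5→#2 23  ⇒ total 55.
Compare {#1, #2}: total 60.
Compare {#1, #5}: total 63.
No size-2 selection does better; minimum is 55.

55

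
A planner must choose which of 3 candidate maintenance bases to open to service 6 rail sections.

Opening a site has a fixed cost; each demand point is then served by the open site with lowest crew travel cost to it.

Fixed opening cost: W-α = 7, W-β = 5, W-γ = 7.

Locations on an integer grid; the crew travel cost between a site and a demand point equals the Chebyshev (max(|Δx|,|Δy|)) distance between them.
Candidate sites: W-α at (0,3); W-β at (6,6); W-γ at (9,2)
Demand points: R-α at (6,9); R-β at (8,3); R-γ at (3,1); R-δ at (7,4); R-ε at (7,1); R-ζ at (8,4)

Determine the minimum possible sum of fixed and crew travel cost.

Open {W-β}: assign each demand point to its cheapest open site.
  R-α→W-β 3, R-β→W-β 3, R-γ→W-β 5, R-δ→W-β 2, R-ε→W-β 5, R-ζ→W-β 2
  crew travel cost 20, fixed 5 → total 25.
Compare {W-γ}: crew travel cost 20 + fixed 7 = 27.
Compare {W-β, W-γ}: crew travel cost 15 + fixed 12 = 27.
Compare {W-α, W-β}: crew travel cost 18 + fixed 12 = 30.
All other subsets cost ≥ 27. Minimum total cost: 25.

25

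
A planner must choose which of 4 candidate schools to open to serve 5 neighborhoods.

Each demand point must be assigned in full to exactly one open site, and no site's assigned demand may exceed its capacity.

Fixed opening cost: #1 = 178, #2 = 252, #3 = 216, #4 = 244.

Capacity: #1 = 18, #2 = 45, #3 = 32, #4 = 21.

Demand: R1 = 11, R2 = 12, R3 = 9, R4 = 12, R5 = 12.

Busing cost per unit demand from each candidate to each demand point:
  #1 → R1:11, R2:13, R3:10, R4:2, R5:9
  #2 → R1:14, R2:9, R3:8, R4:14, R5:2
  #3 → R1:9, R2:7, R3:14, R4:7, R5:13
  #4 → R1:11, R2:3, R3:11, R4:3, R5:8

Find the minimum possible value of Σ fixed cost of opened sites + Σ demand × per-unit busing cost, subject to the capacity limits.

812

Open {#1, #2}; cheapest assignment that respects the capacities:
  #1 (cap 18, load 12): R4 — cost 12×2 = 24
  #2 (cap 45, load 44): R1, R2, R3, R5 — cost 11×14 + 12×9 + 9×8 + 12×2 = 358
  Shipping 382, fixed 430 → total 812.
  Any other capacity-feasible assignment to {#1, #2} ships for at least 382.
Compare {#2, #3}: its best feasible assignment gives total 855.
Compare {#2, #4}: its best feasible assignment gives total 890.
Every other set of open sites that can feasibly serve all demand totals ≥ 855 even under its best assignment. Minimum: 812.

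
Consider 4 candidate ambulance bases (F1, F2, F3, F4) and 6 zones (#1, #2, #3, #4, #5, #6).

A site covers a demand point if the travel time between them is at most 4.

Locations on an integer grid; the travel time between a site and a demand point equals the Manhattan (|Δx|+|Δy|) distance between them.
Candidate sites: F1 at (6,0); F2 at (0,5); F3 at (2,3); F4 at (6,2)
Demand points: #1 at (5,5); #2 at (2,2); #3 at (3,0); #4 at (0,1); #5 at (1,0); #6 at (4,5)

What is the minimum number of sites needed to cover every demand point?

Coverage sets (demand points within 4 of each site):
  F1: {#3}
  F2: {#4, #6}
  F3: {#2, #3, #4, #5, #6}
  F4: {#1, #2}
No single site covers all 6 demand points.
But {F3, F4} covers everything, so the minimum is 2.

2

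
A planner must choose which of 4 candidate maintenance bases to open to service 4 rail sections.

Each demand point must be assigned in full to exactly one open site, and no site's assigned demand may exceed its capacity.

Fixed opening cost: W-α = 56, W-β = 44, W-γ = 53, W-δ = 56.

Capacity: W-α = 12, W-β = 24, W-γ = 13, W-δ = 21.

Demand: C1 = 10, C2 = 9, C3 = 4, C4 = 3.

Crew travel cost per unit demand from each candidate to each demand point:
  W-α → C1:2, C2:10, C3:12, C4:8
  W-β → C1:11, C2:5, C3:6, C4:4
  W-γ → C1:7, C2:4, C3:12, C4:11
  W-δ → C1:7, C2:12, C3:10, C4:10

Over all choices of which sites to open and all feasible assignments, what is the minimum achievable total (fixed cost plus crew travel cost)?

201

Open {W-α, W-β}; cheapest assignment that respects the capacities:
  W-α (cap 12, load 10): C1 — cost 10×2 = 20
  W-β (cap 24, load 16): C2, C3, C4 — cost 9×5 + 4×6 + 3×4 = 81
  Shipping 101, fixed 100 → total 201.
  Any other capacity-feasible assignment to {W-α, W-β} ships for at least 101.
Compare {W-α, W-β, W-γ}: its best feasible assignment gives total 245.
Compare {W-β, W-γ}: its best feasible assignment gives total 248.
Every other set of open sites that can feasibly serve all demand totals ≥ 245 even under its best assignment. Minimum: 201.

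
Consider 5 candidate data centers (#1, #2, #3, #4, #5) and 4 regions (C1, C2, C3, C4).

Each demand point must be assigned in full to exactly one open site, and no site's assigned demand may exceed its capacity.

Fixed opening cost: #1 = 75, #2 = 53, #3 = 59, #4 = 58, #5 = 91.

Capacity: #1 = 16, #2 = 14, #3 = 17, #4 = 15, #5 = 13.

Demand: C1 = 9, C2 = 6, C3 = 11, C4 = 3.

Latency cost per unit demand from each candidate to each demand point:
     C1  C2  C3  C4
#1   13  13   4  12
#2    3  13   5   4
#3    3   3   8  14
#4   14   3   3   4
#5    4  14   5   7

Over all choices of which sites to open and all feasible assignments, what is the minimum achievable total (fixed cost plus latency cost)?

207

Open {#3, #4}; cheapest assignment that respects the capacities:
  #3 (cap 17, load 15): C1, C2 — cost 9×3 + 6×3 = 45
  #4 (cap 15, load 14): C3, C4 — cost 11×3 + 3×4 = 45
  Shipping 90, fixed 117 → total 207.
  Any other capacity-feasible assignment to {#3, #4} ships for at least 90.
Compare {#2, #3}: its best feasible assignment gives total 224.
Compare {#1, #3}: its best feasible assignment gives total 259.
Every other set of open sites that can feasibly serve all demand totals ≥ 224 even under its best assignment. Minimum: 207.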